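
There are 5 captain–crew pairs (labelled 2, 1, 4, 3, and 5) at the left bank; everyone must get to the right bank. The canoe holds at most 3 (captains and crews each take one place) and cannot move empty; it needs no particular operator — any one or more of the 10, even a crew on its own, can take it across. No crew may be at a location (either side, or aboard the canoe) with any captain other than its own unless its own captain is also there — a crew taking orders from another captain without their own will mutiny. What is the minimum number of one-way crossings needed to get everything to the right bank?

Counting alone: each trip to the right bank takes at most 3 across and each return brings at least 1 back, so after t trips out (and t−1 returns) at most 3t − (t−1) of the 10 are across; that first reaches 10 at t = 5, so at least 9 crossings are needed.
The safety rule pushes this higher. Following every safe sequence of crossings, the most of the 10 that can be at the right bank as the canoe arrives there on crossing 9 is 9 — never all 10.
So no plan with fewer than 11 crossings exists, and this one achieves 11:
1. captain 2 and crew 2 cross → the right bank.
2. captain 2 crosses ← the left bank.
3. crew 1, crew 3, and crew 4 cross → the right bank.
4. crew 2 crosses ← the left bank.
5. captain 1, captain 3, and captain 4 cross → the right bank.
6. captain 1 and crew 1 cross ← the left bank.
7. captain 1, captain 2, and captain 5 cross → the right bank.
8. crew 4 crosses ← the left bank.
9. crew 1 and crew 2 cross → the right bank.
10. crew 2 crosses ← the left bank.
11. crew 2, crew 4, and crew 5 cross → the right bank.

11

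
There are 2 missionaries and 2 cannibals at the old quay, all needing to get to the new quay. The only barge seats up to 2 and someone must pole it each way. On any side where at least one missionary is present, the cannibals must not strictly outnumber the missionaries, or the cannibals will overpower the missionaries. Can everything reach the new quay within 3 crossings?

No

Counting alone: each trip to the new quay takes at most 2 across and each return brings at least 1 back, so after t trips out (and t−1 returns) at most 2t − (t−1) of the 4 are across; that first reaches 4 at t = 3, so at least 5 crossings are needed.
Since 3 < 5, 3 crossings cannot be enough. (The shortest complete plan in fact takes 5:)
1. 2 cannibals → the new quay.  (the old quay: 2M 0C; the new quay: 0M 2C)
2. 1 cannibal ← the old quay.  (the old quay: 2M 1C; the new quay: 0M 1C)
3. 2 missionaries → the new quay.  (the old quay: 0M 1C; the new quay: 2M 1C)
4. 1 cannibal ← the old quay.  (the old quay: 0M 2C; the new quay: 2M 0C)
5. 2 cannibals → the new quay.  (the old quay: 0M 0C; the new quay: 2M 2C)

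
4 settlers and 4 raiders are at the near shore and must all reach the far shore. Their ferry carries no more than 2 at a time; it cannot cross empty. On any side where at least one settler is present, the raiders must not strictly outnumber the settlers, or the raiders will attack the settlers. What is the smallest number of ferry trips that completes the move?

impossible

Following every safe sequence of crossings from the start, the most of the 8 that can be at the far shore as the ferry arrives there on crossings 1, 3, 5 is 2, 3, 4 respectively; the best ever achieved is 4 of 8.
From crossing 7 on, no configuration arises that was not already reachable earlier: only 11 distinct safe configurations (who is on which side, and where the ferry is) can ever be reached, none of them has everyone across, and every continuation just revisits them. They are: 0 settlers + 0 raiders across (ferry back at the start); 0 settlers + 1 raider across (ferry there); 0 settlers + 1 raider across (ferry back at the start); 0 settlers + 2 raiders across (ferry there); 0 settlers + 2 raiders across (ferry back at the start); 0 settlers + 3 raiders across (ferry there); 0 settlers + 3 raiders across (ferry back at the start); 0 settlers + 4 raiders across (ferry there); 1 settler + 1 raider across (ferry there); 1 settler + 1 raider across (ferry back at the start); 2 settlers + 2 raiders across (ferry there). So no valid plan exists.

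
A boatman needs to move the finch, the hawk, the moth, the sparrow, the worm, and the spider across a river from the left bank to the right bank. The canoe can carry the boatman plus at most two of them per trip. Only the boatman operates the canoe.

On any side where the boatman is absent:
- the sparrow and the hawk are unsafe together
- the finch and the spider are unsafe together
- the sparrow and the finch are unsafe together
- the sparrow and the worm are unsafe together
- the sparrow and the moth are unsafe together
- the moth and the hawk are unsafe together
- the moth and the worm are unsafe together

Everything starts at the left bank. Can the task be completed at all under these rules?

No

Whatever the first load, the items left behind include a forbidden pair without the boatman. No opening move is safe, so no plan exists.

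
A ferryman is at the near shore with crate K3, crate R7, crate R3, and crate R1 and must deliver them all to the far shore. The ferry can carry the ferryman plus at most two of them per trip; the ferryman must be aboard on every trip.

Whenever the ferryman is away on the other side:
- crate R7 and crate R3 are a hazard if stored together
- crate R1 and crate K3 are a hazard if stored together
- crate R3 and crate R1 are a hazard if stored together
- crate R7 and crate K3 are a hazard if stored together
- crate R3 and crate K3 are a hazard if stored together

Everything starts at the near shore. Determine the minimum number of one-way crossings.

Counting alone: the ferryman can take at most 2 across per trip to the far shore, so moving all 4 needs at least 2 loaded trips out, with a return between consecutive ones — at least 3 crossings.
The safety rule pushes this higher. Following every safe sequence of crossings, the most of the 4 that can be at the far shore as the ferry arrives there on crossing 3 is 3 — never all 4.
So no plan with fewer than 5 crossings exists, and this one achieves 5:
1. Ferryman goes to the far shore with crate K3 and crate R3.  [the near shore: crate R1, crate R7 | the far shore: crate K3, crate R3]
2. Ferryman goes back to the near shore with crate K3.  [the near shore: crate K3, crate R1, crate R7 | the far shore: crate R3]
3. Ferryman goes to the far shore with crate R1 and crate R7.  [the near shore: crate K3 | the far shore: crate R1, crate R3, crate R7]
4. Ferryman goes back to the near shore with crate R3.  [the near shore: crate K3, crate R3 | the far shore: crate R1, crate R7]
5. Ferryman goes to the far shore with crate K3 and crate R3.  [the near shore: — | the far shore: crate K3, crate R1, crate R3, crate R7]

5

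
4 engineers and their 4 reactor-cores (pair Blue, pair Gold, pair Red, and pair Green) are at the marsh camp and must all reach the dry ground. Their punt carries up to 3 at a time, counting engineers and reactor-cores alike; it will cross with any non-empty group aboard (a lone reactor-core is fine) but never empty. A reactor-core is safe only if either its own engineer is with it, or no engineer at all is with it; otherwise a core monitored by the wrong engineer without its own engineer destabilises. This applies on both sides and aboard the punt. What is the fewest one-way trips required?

Counting alone: each trip to the dry ground takes at most 3 across and each return brings at least 1 back, so after t trips out (and t−1 returns) at most 3t − (t−1) of the 8 are across; that first reaches 8 at t = 4, so at least 7 crossings are needed.
The safety rule pushes this higher. Following every safe sequence of crossings, the most of the 8 that can be at the dry ground as the punt arrives there on crossing 7 is 7 — never all 8.
So no plan with fewer than 9 crossings exists, and this one achieves 9:
1. engineer Blue and reactor-core Blue cross → the dry ground.
2. engineer Blue crosses ← the marsh camp.
3. engineer Blue, engineer Gold, and reactor-core Gold cross → the dry ground.
4. engineer Blue and reactor-core Blue cross ← the marsh camp.
5. engineer Blue, engineer Green, and engineer Red cross → the dry ground.
6. reactor-core Gold crosses ← the marsh camp.
7. reactor-core Blue and reactor-core Gold cross → the dry ground.
8. reactor-core Blue crosses ← the marsh camp.
9. reactor-core Blue, reactor-core Green, and reactor-core Red cross → the dry ground.

9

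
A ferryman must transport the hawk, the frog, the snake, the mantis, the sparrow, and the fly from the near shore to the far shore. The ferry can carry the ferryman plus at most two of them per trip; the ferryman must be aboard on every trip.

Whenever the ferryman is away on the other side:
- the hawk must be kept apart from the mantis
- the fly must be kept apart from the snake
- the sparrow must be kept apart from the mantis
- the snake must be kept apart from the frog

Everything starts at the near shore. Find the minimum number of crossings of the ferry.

7

Counting alone: the ferryman can take at most 2 across per trip to the far shore, so moving all 6 needs at least 3 loaded trips out, with a return between consecutive ones — at least 5 crossings.
The safety rule pushes this higher. Following every safe sequence of crossings, the most of the 6 that can be at the far shore as the ferry arrives there on crossing 5 is 5 — never all 6.
So no plan with fewer than 7 crossings exists, and this one achieves 7:
1. Ferryman goes to the far shore with the mantis and the snake.
2. Ferryman goes back to the near shore alone.
3. Ferryman goes to the far shore with the frog and the hawk.
4. Ferryman goes back to the near shore with the mantis and the snake.
5. Ferryman goes to the far shore with the fly and the sparrow.
6. Ferryman goes back to the near shore alone.
7. Ferryman goes to the far shore with the mantis and the snake.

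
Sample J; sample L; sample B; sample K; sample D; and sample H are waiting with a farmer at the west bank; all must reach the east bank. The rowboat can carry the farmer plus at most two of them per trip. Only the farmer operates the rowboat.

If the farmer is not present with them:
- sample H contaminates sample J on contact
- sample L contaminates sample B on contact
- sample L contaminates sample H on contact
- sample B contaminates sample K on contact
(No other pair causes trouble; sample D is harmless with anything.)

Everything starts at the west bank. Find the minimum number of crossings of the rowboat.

Counting alone: the farmer can take at most 2 across per trip to the east bank, so moving all 6 needs at least 3 loaded trips out, with a return between consecutive ones — at least 5 crossings.
The safety rule pushes this higher. Following every safe sequence of crossings, the most of the 6 that can be at the east bank as the rowboat arrives there on crossing 5 is 5 — never all 6.
So no plan with fewer than 7 crossings exists, and this one achieves 7:
1. Farmer goes to the east bank with sample B and sample H.  [the west bank: sample D, sample J, sample K, sample L | the east bank: sample B, sample H]
2. Farmer goes back to the west bank alone.  [the west bank: sample D, sample J, sample K, sample L | the east bank: sample B, sample H]
3. Farmer goes to the east bank with sample J and sample L.  [the west bank: sample D, sample K | the east bank: sample B, sample H, sample J, sample L]
4. Farmer goes back to the west bank with sample B and sample H.  [the west bank: sample B, sample D, sample H, sample K | the east bank: sample J, sample L]
5. Farmer goes to the east bank with sample D and sample K.  [the west bank: sample B, sample H | the east bank: sample D, sample J, sample K, sample L]
6. Farmer goes back to the west bank alone.  [the west bank: sample B, sample H | the east bank: sample D, sample J, sample K, sample L]
7. Farmer goes to the east bank with sample B and sample H.  [the west bank: — | the east bank: sample B, sample D, sample H, sample J, sample K, sample L]

7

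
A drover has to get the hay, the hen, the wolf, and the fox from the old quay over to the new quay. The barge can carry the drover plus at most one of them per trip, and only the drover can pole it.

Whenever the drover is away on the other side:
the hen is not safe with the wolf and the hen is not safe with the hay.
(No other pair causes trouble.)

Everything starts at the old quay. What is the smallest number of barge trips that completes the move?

Counting alone: the drover can take at most 1 across per trip to the new quay, so moving all 4 needs at least 4 loaded trips out, with a return between consecutive ones — at least 7 crossings.
The safety rule pushes this higher. Following every safe sequence of crossings, the most of the 4 that can be at the new quay as the barge arrives there on crossing 7 is 3 — never all 4.
So no plan with fewer than 9 crossings exists, and this one achieves 9:
1. Drover goes to the new quay with the hen.
2. Drover goes back to the old quay alone.
3. Drover goes to the new quay with the hay.
4. Drover goes back to the old quay with the hen.
5. Drover goes to the new quay with the wolf.
6. Drover goes back to the old quay alone.
7. Drover goes to the new quay with the fox.
8. Drover goes back to the old quay alone.
9. Drover goes to the new quay with the hen.

9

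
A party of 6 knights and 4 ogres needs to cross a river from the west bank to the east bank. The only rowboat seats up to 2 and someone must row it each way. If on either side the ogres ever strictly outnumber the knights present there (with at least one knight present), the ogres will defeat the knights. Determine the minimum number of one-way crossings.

17

Counting alone: each trip to the east bank takes at most 2 across and each return brings at least 1 back, so after t trips out (and t−1 returns) at most 2t − (t−1) of the 10 are across; that first reaches 10 at t = 9, so at least 17 crossings are needed.
The plan below uses exactly 17 crossings, so it is optimal:
1. 2 ogres → the east bank.  (the west bank: 6K 2O; the east bank: 0K 2O)
2. 1 ogre ← the west bank.  (the west bank: 6K 3O; the east bank: 0K 1O)
3. 2 ogres → the east bank.  (the west bank: 6K 1O; the east bank: 0K 3O)
4. 1 ogre ← the west bank.  (the west bank: 6K 2O; the east bank: 0K 2O)
5. 2 knights → the east bank.  (the west bank: 4K 2O; the east bank: 2K 2O)
6. 1 ogre ← the west bank.  (the west bank: 4K 3O; the east bank: 2K 1O)
7. 1 knight and 1 ogre → the east bank.  (the west bank: 3K 2O; the east bank: 3K 2O)
8. 1 ogre ← the west bank.  (the west bank: 3K 3O; the east bank: 3K 1O)
9. 2 ogres → the east bank.  (the west bank: 3K 1O; the east bank: 3K 3O)
10. 1 ogre ← the west bank.  (the west bank: 3K 2O; the east bank: 3K 2O)
11. 1 knight and 1 ogre → the east bank.  (the west bank: 2K 1O; the east bank: 4K 3O)
12. 1 ogre ← the west bank.  (the west bank: 2K 2O; the east bank: 4K 2O)
13. 2 ogres → the east bank.  (the west bank: 2K 0O; the east bank: 4K 4O)
14. 1 ogre ← the west bank.  (the west bank: 2K 1O; the east bank: 4K 3O)
15. 1 knight and 1 ogre → the east bank.  (the west bank: 1K 0O; the east bank: 5K 4O)
16. 1 ogre ← the west bank.  (the west bank: 1K 1O; the east bank: 5K 3O)
17. 1 knight and 1 ogre → the east bank.  (the west bank: 0K 0O; the east bank: 6K 4O)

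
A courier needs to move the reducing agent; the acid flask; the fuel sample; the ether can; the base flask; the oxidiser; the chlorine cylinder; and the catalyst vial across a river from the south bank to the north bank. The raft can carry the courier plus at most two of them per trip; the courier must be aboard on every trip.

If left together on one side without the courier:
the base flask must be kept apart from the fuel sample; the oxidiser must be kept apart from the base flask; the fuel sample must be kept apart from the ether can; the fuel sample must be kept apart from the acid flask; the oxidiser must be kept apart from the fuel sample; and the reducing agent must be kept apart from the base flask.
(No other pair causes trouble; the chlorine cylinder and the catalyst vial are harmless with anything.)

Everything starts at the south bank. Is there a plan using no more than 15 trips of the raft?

Yes

Yes — this plan uses 13 crossings (≤ 15):
1. Courier goes to the north bank with the base flask and the fuel sample.  [the south bank: the acid flask, the catalyst vial, the chlorine cylinder, the ether can, the oxidiser, the reducing agent | the north bank: the base flask, the fuel sample]
2. Courier goes back to the south bank with the fuel sample.  [the south bank: the acid flask, the catalyst vial, the chlorine cylinder, the ether can, the fuel sample, the oxidiser, the reducing agent | the north bank: the base flask]
3. Courier goes to the north bank with the fuel sample and the reducing agent.  [the south bank: the acid flask, the catalyst vial, the chlorine cylinder, the ether can, the oxidiser | the north bank: the base flask, the fuel sample, the reducing agent]
4. Courier goes back to the south bank with the base flask.  [the south bank: the acid flask, the base flask, the catalyst vial, the chlorine cylinder, the ether can, the oxidiser | the north bank: the fuel sample, the reducing agent]
5. Courier goes to the north bank with the acid flask and the oxidiser.  [the south bank: the base flask, the catalyst vial, the chlorine cylinder, the ether can | the north bank: the acid flask, the fuel sample, the oxidiser, the reducing agent]
6. Courier goes back to the south bank with the fuel sample.  [the south bank: the base flask, the catalyst vial, the chlorine cylinder, the ether can, the fuel sample | the north bank: the acid flask, the oxidiser, the reducing agent]
7. Courier goes to the north bank with the ether can and the fuel sample.  [the south bank: the base flask, the catalyst vial, the chlorine cylinder | the north bank: the acid flask, the ether can, the fuel sample, the oxidiser, the reducing agent]
8. Courier goes back to the south bank with the fuel sample.  [the south bank: the base flask, the catalyst vial, the chlorine cylinder, the fuel sample | the north bank: the acid flask, the ether can, the oxidiser, the reducing agent]
9. Courier goes to the north bank with the chlorine cylinder and the fuel sample.  [the south bank: the base flask, the catalyst vial | the north bank: the acid flask, the chlorine cylinder, the ether can, the fuel sample, the oxidiser, the reducing agent]
10. Courier goes back to the south bank with the fuel sample.  [the south bank: the base flask, the catalyst vial, the fuel sample | the north bank: the acid flask, the chlorine cylinder, the ether can, the oxidiser, the reducing agent]
11. Courier goes to the north bank with the catalyst vial and the fuel sample.  [the south bank: the base flask | the north bank: the acid flask, the catalyst vial, the chlorine cylinder, the ether can, the fuel sample, the oxidiser, the reducing agent]
12. Courier goes back to the south bank with the fuel sample.  [the south bank: the base flask, the fuel sample | the north bank: the acid flask, the catalyst vial, the chlorine cylinder, the ether can, the oxidiser, the reducing agent]
13. Courier goes to the north bank with the base flask and the fuel sample.  [the south bank: — | the north bank: the acid flask, the base flask, the catalyst vial, the chlorine cylinder, the ether can, the fuel sample, the oxidiser, the reducing agent]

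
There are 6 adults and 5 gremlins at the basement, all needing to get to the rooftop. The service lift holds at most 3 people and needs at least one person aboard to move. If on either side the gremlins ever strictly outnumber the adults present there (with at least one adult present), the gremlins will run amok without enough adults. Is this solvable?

Yes

1. 3 gremlins → the rooftop.  (the basement: 6A 2G; the rooftop: 0A 3G)
2. 1 gremlin ← the basement.  (the basement: 6A 3G; the rooftop: 0A 2G)
3. 3 adults → the rooftop.  (the basement: 3A 3G; the rooftop: 3A 2G)
4. 1 adult ← the basement.  (the basement: 4A 3G; the rooftop: 2A 2G)
5. 2 adults and 1 gremlin → the rooftop.  (the basement: 2A 2G; the rooftop: 4A 3G)
6. 1 adult ← the basement.  (the basement: 3A 2G; the rooftop: 3A 3G)
7. 2 adults and 1 gremlin → the rooftop.  (the basement: 1A 1G; the rooftop: 5A 4G)
8. 1 adult ← the basement.  (the basement: 2A 1G; the rooftop: 4A 4G)
9. 2 adults and 1 gremlin → the rooftop.  (the basement: 0A 0G; the rooftop: 6A 5G)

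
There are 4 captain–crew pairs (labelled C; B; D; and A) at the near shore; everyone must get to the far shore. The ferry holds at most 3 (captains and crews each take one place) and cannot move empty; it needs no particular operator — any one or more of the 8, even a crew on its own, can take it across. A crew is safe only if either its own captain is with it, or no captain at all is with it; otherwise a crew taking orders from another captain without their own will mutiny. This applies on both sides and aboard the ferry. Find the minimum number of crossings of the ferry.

Counting alone: each trip to the far shore takes at most 3 across and each return brings at least 1 back, so after t trips out (and t−1 returns) at most 3t − (t−1) of the 8 are across; that first reaches 8 at t = 4, so at least 7 crossings are needed.
The safety rule pushes this higher. Following every safe sequence of crossings, the most of the 8 that can be at the far shore as the ferry arrives there on crossing 7 is 7 — never all 8.
So no plan with fewer than 9 crossings exists, and this one achieves 9:
1. captain C and crew C cross → the far shore.
2. captain C crosses ← the near shore.
3. captain B, captain C, and crew B cross → the far shore.
4. captain C and crew C cross ← the near shore.
5. captain A, captain C, and captain D cross → the far shore.
6. crew B crosses ← the near shore.
7. crew B and crew C cross → the far shore.
8. crew C crosses ← the near shore.
9. crew A, crew C, and crew D cross → the far shore.

9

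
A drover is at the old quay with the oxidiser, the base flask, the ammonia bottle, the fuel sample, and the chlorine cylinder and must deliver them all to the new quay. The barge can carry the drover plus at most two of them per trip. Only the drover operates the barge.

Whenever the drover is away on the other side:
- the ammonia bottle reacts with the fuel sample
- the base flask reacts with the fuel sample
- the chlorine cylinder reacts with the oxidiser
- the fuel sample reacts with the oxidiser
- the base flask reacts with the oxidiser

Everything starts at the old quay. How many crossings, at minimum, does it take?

7

Counting alone: the drover can take at most 2 across per trip to the new quay, so moving all 5 needs at least 3 loaded trips out, with a return between consecutive ones — at least 5 crossings.
The safety rule pushes this higher. Following every safe sequence of crossings, the most of the 5 that can be at the new quay as the barge arrives there on crossing 5 is 4 — never all 5.
So no plan with fewer than 7 crossings exists, and this one achieves 7:
1. Drover goes to the new quay with the fuel sample and the oxidiser.  [the old quay: the ammonia bottle, the base flask, the chlorine cylinder | the new quay: the fuel sample, the oxidiser]
2. Drover goes back to the old quay with the oxidiser.  [the old quay: the ammonia bottle, the base flask, the chlorine cylinder, the oxidiser | the new quay: the fuel sample]
3. Drover goes to the new quay with the ammonia bottle and the oxidiser.  [the old quay: the base flask, the chlorine cylinder | the new quay: the ammonia bottle, the fuel sample, the oxidiser]
4. Drover goes back to the old quay with the fuel sample.  [the old quay: the base flask, the chlorine cylinder, the fuel sample | the new quay: the ammonia bottle, the oxidiser]
5. Drover goes to the new quay with the base flask and the chlorine cylinder.  [the old quay: the fuel sample | the new quay: the ammonia bottle, the base flask, the chlorine cylinder, the oxidiser]
6. Drover goes back to the old quay with the oxidiser.  [the old quay: the fuel sample, the oxidiser | the new quay: the ammonia bottle, the base flask, the chlorine cylinder]
7. Drover goes to the new quay with the fuel sample and the oxidiser.  [the old quay: — | the new quay: the ammonia bottle, the base flask, the chlorine cylinder, the fuel sample, the oxidiser]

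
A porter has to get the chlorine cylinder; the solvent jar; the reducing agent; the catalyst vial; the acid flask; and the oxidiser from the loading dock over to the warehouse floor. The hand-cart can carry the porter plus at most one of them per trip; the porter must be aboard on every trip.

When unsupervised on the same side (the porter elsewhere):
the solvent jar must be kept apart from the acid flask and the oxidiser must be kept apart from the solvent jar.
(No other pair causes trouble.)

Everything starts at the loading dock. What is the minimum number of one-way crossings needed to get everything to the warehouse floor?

13

Counting alone: the porter can take at most 1 across per trip to the warehouse floor, so moving all 6 needs at least 6 loaded trips out, with a return between consecutive ones — at least 11 crossings.
The safety rule pushes this higher. Following every safe sequence of crossings, the most of the 6 that can be at the warehouse floor as the hand-cart arrives there on crossing 11 is 5 — never all 6.
So no plan with fewer than 13 crossings exists, and this one achieves 13:
1. Porter goes to the warehouse floor with the solvent jar.  [the loading dock: the acid flask, the catalyst vial, the chlorine cylinder, the oxidiser, the reducing agent | the warehouse floor: the solvent jar]
2. Porter goes back to the loading dock alone.  [the loading dock: the acid flask, the catalyst vial, the chlorine cylinder, the oxidiser, the reducing agent | the warehouse floor: the solvent jar]
3. Porter goes to the warehouse floor with the chlorine cylinder.  [the loading dock: the acid flask, the catalyst vial, the oxidiser, the reducing agent | the warehouse floor: the chlorine cylinder, the solvent jar]
4. Porter goes back to the loading dock alone.  [the loading dock: the acid flask, the catalyst vial, the oxidiser, the reducing agent | the warehouse floor: the chlorine cylinder, the solvent jar]
5. Porter goes to the warehouse floor with the reducing agent.  [the loading dock: the acid flask, the catalyst vial, the oxidiser | the warehouse floor: the chlorine cylinder, the reducing agent, the solvent jar]
6. Porter goes back to the loading dock alone.  [the loading dock: the acid flask, the catalyst vial, the oxidiser | the warehouse floor: the chlorine cylinder, the reducing agent, the solvent jar]
7. Porter goes to the warehouse floor with the catalyst vial.  [the loading dock: the acid flask, the oxidiser | the warehouse floor: the catalyst vial, the chlorine cylinder, the reducing agent, the solvent jar]
8. Porter goes back to the loading dock alone.  [the loading dock: the acid flask, the oxidiser | the warehouse floor: the catalyst vial, the chlorine cylinder, the reducing agent, the solvent jar]
9. Porter goes to the warehouse floor with the acid flask.  [the loading dock: the oxidiser | the warehouse floor: the acid flask, the catalyst vial, the chlorine cylinder, the reducing agent, the solvent jar]
10. Porter goes back to the loading dock with the solvent jar.  [the loading dock: the oxidiser, the solvent jar | the warehouse floor: the acid flask, the catalyst vial, the chlorine cylinder, the reducing agent]
11. Porter goes to the warehouse floor with the oxidiser.  [the loading dock: the solvent jar | the warehouse floor: the acid flask, the catalyst vial, the chlorine cylinder, the oxidiser, the reducing agent]
12. Porter goes back to the loading dock alone.  [the loading dock: the solvent jar | the warehouse floor: the acid flask, the catalyst vial, the chlorine cylinder, the oxidiser, the reducing agent]
13. Porter goes to the warehouse floor with the solvent jar.  [the loading dock: — | the warehouse floor: the acid flask, the catalyst vial, the chlorine cylinder, the oxidiser, the reducing agent, the solvent jar]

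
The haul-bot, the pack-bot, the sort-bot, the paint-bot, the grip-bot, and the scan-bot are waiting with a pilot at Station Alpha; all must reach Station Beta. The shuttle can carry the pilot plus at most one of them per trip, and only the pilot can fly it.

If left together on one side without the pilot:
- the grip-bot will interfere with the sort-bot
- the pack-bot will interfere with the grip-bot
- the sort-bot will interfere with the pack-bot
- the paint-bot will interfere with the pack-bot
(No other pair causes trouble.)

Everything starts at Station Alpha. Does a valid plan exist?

Whatever the first load, the items left behind include a forbidden pair without the pilot. No opening move is safe, so no plan exists.

No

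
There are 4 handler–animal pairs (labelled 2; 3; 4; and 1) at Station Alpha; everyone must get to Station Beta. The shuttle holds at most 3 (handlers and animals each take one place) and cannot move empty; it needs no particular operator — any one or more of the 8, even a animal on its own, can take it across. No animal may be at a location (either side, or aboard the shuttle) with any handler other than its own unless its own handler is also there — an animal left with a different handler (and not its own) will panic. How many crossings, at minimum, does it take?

Counting alone: each trip to Station Beta takes at most 3 across and each return brings at least 1 back, so after t trips out (and t−1 returns) at most 3t − (t−1) of the 8 are across; that first reaches 8 at t = 4, so at least 7 crossings are needed.
The safety rule pushes this higher. Following every safe sequence of crossings, the most of the 8 that can be at Station Beta as the shuttle arrives there on crossing 7 is 7 — never all 8.
So no plan with fewer than 9 crossings exists, and this one achieves 9:
1. animal 2 and handler 2 cross → Station Beta.
2. handler 2 crosses ← Station Alpha.
3. animal 3, handler 2, and handler 3 cross → Station Beta.
4. animal 2 and handler 2 cross ← Station Alpha.
5. handler 1, handler 2, and handler 4 cross → Station Beta.
6. animal 3 crosses ← Station Alpha.
7. animal 2 and animal 3 cross → Station Beta.
8. animal 2 crosses ← Station Alpha.
9. animal 1, animal 2, and animal 4 cross → Station Beta.

9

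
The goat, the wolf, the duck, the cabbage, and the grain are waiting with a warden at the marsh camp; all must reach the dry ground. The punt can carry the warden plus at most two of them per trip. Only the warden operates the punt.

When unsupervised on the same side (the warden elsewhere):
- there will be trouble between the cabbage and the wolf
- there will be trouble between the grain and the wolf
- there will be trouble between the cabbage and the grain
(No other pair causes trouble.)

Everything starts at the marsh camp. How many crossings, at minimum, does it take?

7

Counting alone: the warden can take at most 2 across per trip to the dry ground, so moving all 5 needs at least 3 loaded trips out, with a return between consecutive ones — at least 5 crossings.
The safety rule pushes this higher. Following every safe sequence of crossings, the most of the 5 that can be at the dry ground as the punt arrives there on crossing 5 is 4 — never all 5.
So no plan with fewer than 7 crossings exists, and this one achieves 7:
1. Warden goes to the dry ground with the cabbage and the wolf.
2. Warden goes back to the marsh camp with the wolf.
3. Warden goes to the dry ground with the goat and the wolf.
4. Warden goes back to the marsh camp with the wolf.
5. Warden goes to the dry ground with the duck and the wolf.
6. Warden goes back to the marsh camp with the wolf.
7. Warden goes to the dry ground with the grain and the wolf.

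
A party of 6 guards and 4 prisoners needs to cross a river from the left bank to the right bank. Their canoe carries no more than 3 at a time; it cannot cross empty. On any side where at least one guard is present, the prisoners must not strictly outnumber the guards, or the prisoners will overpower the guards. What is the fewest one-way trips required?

9

Counting alone: each trip to the right bank takes at most 3 across and each return brings at least 1 back, so after t trips out (and t−1 returns) at most 3t − (t−1) of the 10 are across; that first reaches 10 at t = 5, so at least 9 crossings are needed.
The plan below uses exactly 9 crossings, so it is optimal:
1. 2 prisoners → the right bank.  (the left bank: 6G 2P; the right bank: 0G 2P)
2. 1 prisoner ← the left bank.  (the left bank: 6G 3P; the right bank: 0G 1P)
3. 3 prisoners → the right bank.  (the left bank: 6G 0P; the right bank: 0G 4P)
4. 1 prisoner ← the left bank.  (the left bank: 6G 1P; the right bank: 0G 3P)
5. 3 guards → the right bank.  (the left bank: 3G 1P; the right bank: 3G 3P)
6. 1 prisoner ← the left bank.  (the left bank: 3G 2P; the right bank: 3G 2P)
7. 1 guard and 2 prisoners → the right bank.  (the left bank: 2G 0P; the right bank: 4G 4P)
8. 1 prisoner ← the left bank.  (the left bank: 2G 1P; the right bank: 4G 3P)
9. 2 guards and 1 prisoner → the right bank.  (the left bank: 0G 0P; the right bank: 6G 4P)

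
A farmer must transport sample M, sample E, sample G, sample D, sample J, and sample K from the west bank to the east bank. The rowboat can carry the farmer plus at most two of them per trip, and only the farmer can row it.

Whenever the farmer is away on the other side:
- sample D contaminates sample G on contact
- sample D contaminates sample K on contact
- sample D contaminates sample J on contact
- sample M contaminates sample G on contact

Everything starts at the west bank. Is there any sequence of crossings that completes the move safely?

1. Farmer goes to the east bank with sample D and sample M.  [the west bank: sample E, sample G, sample J, sample K | the east bank: sample D, sample M]
2. Farmer goes back to the west bank alone.  [the west bank: sample E, sample G, sample J, sample K | the east bank: sample D, sample M]
3. Farmer goes to the east bank with sample E.  [the west bank: sample G, sample J, sample K | the east bank: sample D, sample E, sample M]
4. Farmer goes back to the west bank alone.  [the west bank: sample G, sample J, sample K | the east bank: sample D, sample E, sample M]
5. Farmer goes to the east bank with sample J and sample K.  [the west bank: sample G | the east bank: sample D, sample E, sample J, sample K, sample M]
6. Farmer goes back to the west bank with sample D.  [the west bank: sample D, sample G | the east bank: sample E, sample J, sample K, sample M]
7. Farmer goes to the east bank with sample D and sample G.  [the west bank: — | the east bank: sample D, sample E, sample G, sample J, sample K, sample M]

Yes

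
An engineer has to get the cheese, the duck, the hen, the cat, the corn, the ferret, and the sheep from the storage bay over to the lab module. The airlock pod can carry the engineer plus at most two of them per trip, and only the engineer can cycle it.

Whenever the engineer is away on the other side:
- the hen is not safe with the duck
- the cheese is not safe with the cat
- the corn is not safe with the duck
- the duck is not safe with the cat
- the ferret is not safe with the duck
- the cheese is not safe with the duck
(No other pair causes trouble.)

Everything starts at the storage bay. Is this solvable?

Yes

1. Engineer goes to the lab module with the cheese and the duck.  [the storage bay: the cat, the corn, the ferret, the hen, the sheep | the lab module: the cheese, the duck]
2. Engineer goes back to the storage bay with the cheese.  [the storage bay: the cat, the cheese, the corn, the ferret, the hen, the sheep | the lab module: the duck]
3. Engineer goes to the lab module with the cheese and the hen.  [the storage bay: the cat, the corn, the ferret, the sheep | the lab module: the cheese, the duck, the hen]
4. Engineer goes back to the storage bay with the duck.  [the storage bay: the cat, the corn, the duck, the ferret, the sheep | the lab module: the cheese, the hen]
5. Engineer goes to the lab module with the corn and the duck.  [the storage bay: the cat, the ferret, the sheep | the lab module: the cheese, the corn, the duck, the hen]
6. Engineer goes back to the storage bay with the duck.  [the storage bay: the cat, the duck, the ferret, the sheep | the lab module: the cheese, the corn, the hen]
7. Engineer goes to the lab module with the duck and the ferret.  [the storage bay: the cat, the sheep | the lab module: the cheese, the corn, the duck, the ferret, the hen]
8. Engineer goes back to the storage bay with the duck.  [the storage bay: the cat, the duck, the sheep | the lab module: the cheese, the corn, the ferret, the hen]
9. Engineer goes to the lab module with the duck and the sheep.  [the storage bay: the cat | the lab module: the cheese, the corn, the duck, the ferret, the hen, the sheep]
10. Engineer goes back to the storage bay with the duck.  [the storage bay: the cat, the duck | the lab module: the cheese, the corn, the ferret, the hen, the sheep]
11. Engineer goes to the lab module with the cat and the duck.  [the storage bay: — | the lab module: the cat, the cheese, the corn, the duck, the ferret, the hen, the sheep]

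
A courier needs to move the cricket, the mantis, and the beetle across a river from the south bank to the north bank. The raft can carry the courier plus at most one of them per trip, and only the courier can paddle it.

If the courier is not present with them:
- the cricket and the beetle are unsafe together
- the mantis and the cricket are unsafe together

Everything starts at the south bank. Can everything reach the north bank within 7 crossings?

Yes — this plan uses 7 crossings (≤ 7):
1. Courier goes to the north bank with the cricket.  [the south bank: the beetle, the mantis | the north bank: the cricket]
2. Courier goes back to the south bank alone.  [the south bank: the beetle, the mantis | the north bank: the cricket]
3. Courier goes to the north bank with the mantis.  [the south bank: the beetle | the north bank: the cricket, the mantis]
4. Courier goes back to the south bank with the cricket.  [the south bank: the beetle, the cricket | the north bank: the mantis]
5. Courier goes to the north bank with the beetle.  [the south bank: the cricket | the north bank: the beetle, the mantis]
6. Courier goes back to the south bank alone.  [the south bank: the cricket | the north bank: the beetle, the mantis]
7. Courier goes to the north bank with the cricket.  [the south bank: — | the north bank: the beetle, the cricket, the mantis]

Yes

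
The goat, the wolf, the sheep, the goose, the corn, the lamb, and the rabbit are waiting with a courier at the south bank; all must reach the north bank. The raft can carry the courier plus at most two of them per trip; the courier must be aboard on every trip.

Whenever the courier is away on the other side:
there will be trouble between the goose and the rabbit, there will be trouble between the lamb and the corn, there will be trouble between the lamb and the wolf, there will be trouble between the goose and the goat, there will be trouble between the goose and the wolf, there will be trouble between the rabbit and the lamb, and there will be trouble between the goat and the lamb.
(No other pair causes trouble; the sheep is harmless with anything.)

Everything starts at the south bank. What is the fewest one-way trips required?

Counting alone: the courier can take at most 2 across per trip to the north bank, so moving all 7 needs at least 4 loaded trips out, with a return between consecutive ones — at least 7 crossings.
The safety rule pushes this higher. Following every safe sequence of crossings, the most of the 7 that can be at the north bank as the raft arrives there on crossing 7 is 6 — never all 7.
So no plan with fewer than 9 crossings exists, and this one achieves 9:
1. Courier goes to the north bank with the goose and the lamb.  [the south bank: the corn, the goat, the rabbit, the sheep, the wolf | the north bank: the goose, the lamb]
2. Courier goes back to the south bank alone.  [the south bank: the corn, the goat, the rabbit, the sheep, the wolf | the north bank: the goose, the lamb]
3. Courier goes to the north bank with the sheep.  [the south bank: the corn, the goat, the rabbit, the wolf | the north bank: the goose, the lamb, the sheep]
4. Courier goes back to the south bank alone.  [the south bank: the corn, the goat, the rabbit, the wolf | the north bank: the goose, the lamb, the sheep]
5. Courier goes to the north bank with the goat and the wolf.  [the south bank: the corn, the rabbit | the north bank: the goat, the goose, the lamb, the sheep, the wolf]
6. Courier goes back to the south bank with the goose and the lamb.  [the south bank: the corn, the goose, the lamb, the rabbit | the north bank: the goat, the sheep, the wolf]
7. Courier goes to the north bank with the corn and the rabbit.  [the south bank: the goose, the lamb | the north bank: the corn, the goat, the rabbit, the sheep, the wolf]
8. Courier goes back to the south bank alone.  [the south bank: the goose, the lamb | the north bank: the corn, the goat, the rabbit, the sheep, the wolf]
9. Courier goes to the north bank with the goose and the lamb.  [the south bank: — | the north bank: the corn, the goat, the goose, the lamb, the rabbit, the sheep, the wolf]

9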